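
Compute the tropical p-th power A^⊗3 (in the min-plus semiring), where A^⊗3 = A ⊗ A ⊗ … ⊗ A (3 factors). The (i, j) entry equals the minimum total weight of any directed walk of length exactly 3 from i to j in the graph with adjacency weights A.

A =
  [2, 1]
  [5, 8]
A^⊗3 =
  [6, 5]
  [9, 8]

Each entry (A^⊗3)_ij equals the minimum over all length-3 walks i = v_0 → v_1 → … → v_3 = j of Σ_t A[v_t][v_{t+1}]. For example, for (i, j) = (0, 1) we minimise over 4 possible intermediate vertex sequences; the minimum is 5, attained along the walk 0 → 0 → 0 → 1.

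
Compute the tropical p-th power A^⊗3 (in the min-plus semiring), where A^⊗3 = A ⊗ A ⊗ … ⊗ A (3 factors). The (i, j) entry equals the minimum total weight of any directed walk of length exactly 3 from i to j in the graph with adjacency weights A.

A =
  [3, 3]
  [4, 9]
A^⊗3 =
  [9, 9]
  [10, 10]

Each entry (A^⊗3)_ij equals the minimum over all length-3 walks i = v_0 → v_1 → … → v_3 = j of Σ_t A[v_t][v_{t+1}]. For example, for (i, j) = (0, 1) we minimise over 4 possible intermediate vertex sequences; the minimum is 9, attained along the walk 0 → 0 → 0 → 1.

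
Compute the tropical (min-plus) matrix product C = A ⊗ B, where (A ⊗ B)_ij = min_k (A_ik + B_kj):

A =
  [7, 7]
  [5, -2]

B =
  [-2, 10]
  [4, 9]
A ⊗ B =
  [5, 16]
  [2, 7]

Apply the min-plus product entry-by-entry:
  C[0][0] = min over k of (A[0][0] + B[0][0] = 7 + -2 = 5, A[0][1] + B[1][0] = 7 + 4 = 11) = 5 (attained at k = 0)
  C[0][1] = min over k of (A[0][0] + B[0][1] = 7 + 10 = 17, A[0][1] + B[1][1] = 7 + 9 = 16) = 16 (attained at k = 1)
  C[1][0] = min over k of (A[1][0] + B[0][0] = 5 + -2 = 3, A[1][1] + B[1][0] = -2 + 4 = 2) = 2 (attained at k = 1)
  C[1][1] = min over k of (A[1][0] + B[0][1] = 5 + 10 = 15, A[1][1] + B[1][1] = -2 + 9 = 7) = 7 (attained at k = 1)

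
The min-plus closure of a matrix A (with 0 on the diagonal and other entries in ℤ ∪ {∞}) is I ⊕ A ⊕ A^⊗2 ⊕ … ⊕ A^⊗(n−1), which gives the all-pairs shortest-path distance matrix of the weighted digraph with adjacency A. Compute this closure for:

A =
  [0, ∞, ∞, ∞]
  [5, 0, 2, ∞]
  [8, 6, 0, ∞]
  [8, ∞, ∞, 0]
Closure =
  [0, ∞, ∞, ∞]
  [5, 0, 2, ∞]
  [8, 6, 0, ∞]
  [8, ∞, ∞, 0]

This is the Floyd-Warshall all-pairs shortest-path computation. For each intermediate vertex k = 0, 1, …, 3, update dist[i][j] ← min(dist[i][j], dist[i][k] + dist[k][j]). The final matrix gives, for each (i, j), the minimum total weight of any directed path from i to j (possibly empty when i = j).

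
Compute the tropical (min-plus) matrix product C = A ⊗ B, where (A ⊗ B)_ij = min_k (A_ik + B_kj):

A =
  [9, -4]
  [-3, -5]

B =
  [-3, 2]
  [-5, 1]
A ⊗ B =
  [-9, -3]
  [-10, -4]

Apply the min-plus product entry-by-entry:
  C[0][0] = min over k of (A[0][0] + B[0][0] = 9 + -3 = 6, A[0][1] + B[1][0] = -4 + -5 = -9) = -9 (attained at k = 1)
  C[0][1] = min over k of (A[0][0] + B[0][1] = 9 + 2 = 11, A[0][1] + B[1][1] = -4 + 1 = -3) = -3 (attained at k = 1)
  C[1][0] = min over k of (A[1][0] + B[0][0] = -3 + -3 = -6, A[1][1] + B[1][0] = -5 + -5 = -10) = -10 (attained at k = 1)
  C[1][1] = min over k of (A[1][0] + B[0][1] = -3 + 2 = -1, A[1][1] + B[1][1] = -5 + 1 = -4) = -4 (attained at k = 1)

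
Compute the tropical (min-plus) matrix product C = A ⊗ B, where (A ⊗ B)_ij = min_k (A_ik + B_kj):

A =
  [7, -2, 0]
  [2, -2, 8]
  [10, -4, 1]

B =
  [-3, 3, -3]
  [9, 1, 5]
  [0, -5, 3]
A ⊗ B =
  [0, -5, 3]
  [-1, -1, -1]
  [1, -4, 1]

Apply the min-plus product entry-by-entry:
  C[0][0] = min over k of (A[0][0] + B[0][0] = 7 + -3 = 4, A[0][1] + B[1][0] = -2 + 9 = 7, A[0][2] + B[2][0] = 0 + 0 = 0) = 0 (attained at k = 2)
  C[0][1] = min over k of (A[0][0] + B[0][1] = 7 + 3 = 10, A[0][1] + B[1][1] = -2 + 1 = -1, A[0][2] + B[2][1] = 0 + -5 = -5) = -5 (attained at k = 2)
  C[0][2] = min over k of (A[0][0] + B[0][2] = 7 + -3 = 4, A[0][1] + B[1][2] = -2 + 5 = 3, A[0][2] + B[2][2] = 0 + 3 = 3) = 3 (attained at k = 1)
  C[1][0] = min over k of (A[1][0] + B[0][0] = 2 + -3 = -1, A[1][1] + B[1][0] = -2 + 9 = 7, A[1][2] + B[2][0] = 8 + 0 = 8) = -1 (attained at k = 0)
  C[1][1] = min over k of (A[1][0] + B[0][1] = 2 + 3 = 5, A[1][1] + B[1][1] = -2 + 1 = -1, A[1][2] + B[2][1] = 8 + -5 = 3) = -1 (attained at k = 1)
  C[1][2] = min over k of (A[1][0] + B[0][2] = 2 + -3 = -1, A[1][1] + B[1][2] = -2 + 5 = 3, A[1][2] + B[2][2] = 8 + 3 = 11) = -1 (attained at k = 0)
  C[2][0] = min over k of (A[2][0] + B[0][0] = 10 + -3 = 7, A[2][1] + B[1][0] = -4 + 9 = 5, A[2][2] + B[2][0] = 1 + 0 = 1) = 1 (attained at k = 2)
  C[2][1] = min over k of (A[2][0] + B[0][1] = 10 + 3 = 13, A[2][1] + B[1][1] = -4 + 1 = -3, A[2][2] + B[2][1] = 1 + -5 = -4) = -4 (attained at k = 2)
  C[2][2] = min over k of (A[2][0] + B[0][2] = 10 + -3 = 7, A[2][1] + B[1][2] = -4 + 5 = 1, A[2][2] + B[2][2] = 1 + 3 = 4) = 1 (attained at k = 1)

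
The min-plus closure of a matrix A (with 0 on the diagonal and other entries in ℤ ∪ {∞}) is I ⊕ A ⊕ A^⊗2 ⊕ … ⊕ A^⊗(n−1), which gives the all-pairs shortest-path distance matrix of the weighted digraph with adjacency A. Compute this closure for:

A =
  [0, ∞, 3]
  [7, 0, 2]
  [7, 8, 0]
Closure =
  [0, 11, 3]
  [7, 0, 2]
  [7, 8, 0]

This is the Floyd-Warshall all-pairs shortest-path computation. For each intermediate vertex k = 0, 1, …, 2, update dist[i][j] ← min(dist[i][j], dist[i][k] + dist[k][j]). The final matrix gives, for each (i, j), the minimum total weight of any directed path from i to j (possibly empty when i = j).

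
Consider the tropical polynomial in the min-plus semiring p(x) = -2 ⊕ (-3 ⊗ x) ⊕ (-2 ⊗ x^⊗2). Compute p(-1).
p(-1) = -4

A tropical monomial a ⊗ x^⊗i evaluates to a + i · x. Evaluating each term at x = -1:
  Term 0 contributes -2 + 0 · -1 = -2
  Term 1 contributes -3 + 1 · -1 = -4
  Term 2 contributes -2 + 2 · -1 = -4
p(-1) = ⊕ of these = min[-2, -4, -4] = -4.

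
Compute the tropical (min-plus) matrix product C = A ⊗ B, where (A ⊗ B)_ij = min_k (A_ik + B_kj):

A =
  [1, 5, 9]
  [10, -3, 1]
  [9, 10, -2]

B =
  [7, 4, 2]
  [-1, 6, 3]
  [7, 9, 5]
A ⊗ B =
  [4, 5, 3]
  [-4, 3, 0]
  [5, 7, 3]

Apply the min-plus product entry-by-entry:
  C[0][0] = min over k of (A[0][0] + B[0][0] = 1 + 7 = 8, A[0][1] + B[1][0] = 5 + -1 = 4, A[0][2] + B[2][0] = 9 + 7 = 16) = 4 (attained at k = 1)
  C[0][1] = min over k of (A[0][0] + B[0][1] = 1 + 4 = 5, A[0][1] + B[1][1] = 5 + 6 = 11, A[0][2] + B[2][1] = 9 + 9 = 18) = 5 (attained at k = 0)
  C[0][2] = min over k of (A[0][0] + B[0][2] = 1 + 2 = 3, A[0][1] + B[1][2] = 5 + 3 = 8, A[0][2] + B[2][2] = 9 + 5 = 14) = 3 (attained at k = 0)
  C[1][0] = min over k of (A[1][0] + B[0][0] = 10 + 7 = 17, A[1][1] + B[1][0] = -3 + -1 = -4, A[1][2] + B[2][0] = 1 + 7 = 8) = -4 (attained at k = 1)
  C[1][1] = min over k of (A[1][0] + B[0][1] = 10 + 4 = 14, A[1][1] + B[1][1] = -3 + 6 = 3, A[1][2] + B[2][1] = 1 + 9 = 10) = 3 (attained at k = 1)
  C[1][2] = min over k of (A[1][0] + B[0][2] = 10 + 2 = 12, A[1][1] + B[1][2] = -3 + 3 = 0, A[1][2] + B[2][2] = 1 + 5 = 6) = 0 (attained at k = 1)
  C[2][0] = min over k of (A[2][0] + B[0][0] = 9 + 7 = 16, A[2][1] + B[1][0] = 10 + -1 = 9, A[2][2] + B[2][0] = -2 + 7 = 5) = 5 (attained at k = 2)
  C[2][1] = min over k of (A[2][0] + B[0][1] = 9 + 4 = 13, A[2][1] + B[1][1] = 10 + 6 = 16, A[2][2] + B[2][1] = -2 + 9 = 7) = 7 (attained at k = 2)
  C[2][2] = min over k of (A[2][0] + B[0][2] = 9 + 2 = 11, A[2][1] + B[1][2] = 10 + 3 = 13, A[2][2] + B[2][2] = -2 + 5 = 3) = 3 (attained at k = 2)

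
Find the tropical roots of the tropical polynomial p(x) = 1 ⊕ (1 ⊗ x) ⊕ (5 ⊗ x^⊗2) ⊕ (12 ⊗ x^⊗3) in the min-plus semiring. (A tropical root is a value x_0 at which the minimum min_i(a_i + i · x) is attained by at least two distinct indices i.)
Roots: {-7, -4, 0}

Each tropical root is a break point of the lower envelope of the lines y = a_i + i · x (there are 4 lines, with slopes 0, 1, ..., 3). Only the lines that attain the minimum somewhere contribute to roots; other lines are dominated. Here the surviving (envelope) indices are i = 3, i = 2, i = 1, i = 0.
Intersections between consecutive envelope lines give the roots: for adjacent envelope indices i < j the intersection is x = (a_i − a_j) / (j − i). Reading off the sorted break points: {-7, -4, 0}.
Verification: at each break x_0, at least two indices attain the minimum of min_i(a_i + i · x_0).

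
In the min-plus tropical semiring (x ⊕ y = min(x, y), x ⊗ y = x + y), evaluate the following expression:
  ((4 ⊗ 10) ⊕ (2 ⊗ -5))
((4 ⊗ 10) ⊕ (2 ⊗ -5)) = -3

Expand innermost to outermost. Recall ⊕ takes the minimum of its arguments and ⊗ takes their sum. Working out the expression ((4 ⊗ 10) ⊕ (2 ⊗ -5)) gives -3.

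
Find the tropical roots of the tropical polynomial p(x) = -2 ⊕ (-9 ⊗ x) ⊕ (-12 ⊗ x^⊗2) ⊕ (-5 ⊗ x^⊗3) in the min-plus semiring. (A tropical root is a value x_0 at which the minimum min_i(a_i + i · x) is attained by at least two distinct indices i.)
Roots: {-7, 3, 7}

Each tropical root is a break point of the lower envelope of the lines y = a_i + i · x (there are 4 lines, with slopes 0, 1, ..., 3). Only the lines that attain the minimum somewhere contribute to roots; other lines are dominated. Here the surviving (envelope) indices are i = 3, i = 2, i = 1, i = 0.
Intersections between consecutive envelope lines give the roots: for adjacent envelope indices i < j the intersection is x = (a_i − a_j) / (j − i). Reading off the sorted break points: {-7, 3, 7}.
Verification: at each break x_0, at least two indices attain the minimum of min_i(a_i + i · x_0).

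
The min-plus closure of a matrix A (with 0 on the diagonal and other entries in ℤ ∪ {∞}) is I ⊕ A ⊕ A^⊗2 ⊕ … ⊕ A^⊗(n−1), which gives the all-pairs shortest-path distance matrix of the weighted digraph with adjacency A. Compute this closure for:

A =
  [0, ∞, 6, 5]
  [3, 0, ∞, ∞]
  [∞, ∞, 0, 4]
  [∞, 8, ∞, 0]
Closure =
  [0, 13, 6, 5]
  [3, 0, 9, 8]
  [15, 12, 0, 4]
  [11, 8, 17, 0]

This is the Floyd-Warshall all-pairs shortest-path computation. For each intermediate vertex k = 0, 1, …, 3, update dist[i][j] ← min(dist[i][j], dist[i][k] + dist[k][j]). The final matrix gives, for each (i, j), the minimum total weight of any directed path from i to j (possibly empty when i = j).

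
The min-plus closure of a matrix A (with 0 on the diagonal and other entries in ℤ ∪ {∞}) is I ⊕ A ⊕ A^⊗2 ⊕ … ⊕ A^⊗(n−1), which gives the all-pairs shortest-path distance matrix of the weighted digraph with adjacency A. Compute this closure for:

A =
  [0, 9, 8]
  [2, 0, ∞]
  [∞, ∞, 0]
Closure =
  [0, 9, 8]
  [2, 0, 10]
  [∞, ∞, 0]

This is the Floyd-Warshall all-pairs shortest-path computation. For each intermediate vertex k = 0, 1, …, 2, update dist[i][j] ← min(dist[i][j], dist[i][k] + dist[k][j]). The final matrix gives, for each (i, j), the minimum total weight of any directed path from i to j (possibly empty when i = j).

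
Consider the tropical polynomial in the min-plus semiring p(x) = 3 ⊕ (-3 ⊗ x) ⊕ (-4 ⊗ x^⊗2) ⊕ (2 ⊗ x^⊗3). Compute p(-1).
p(-1) = -6

A tropical monomial a ⊗ x^⊗i evaluates to a + i · x. Evaluating each term at x = -1:
  Term 0 contributes 3 + 0 · -1 = 3
  Term 1 contributes -3 + 1 · -1 = -4
  Term 2 contributes -4 + 2 · -1 = -6
  Term 3 contributes 2 + 3 · -1 = -1
p(-1) = ⊕ of these = min[3, -4, -6, -1] = -6.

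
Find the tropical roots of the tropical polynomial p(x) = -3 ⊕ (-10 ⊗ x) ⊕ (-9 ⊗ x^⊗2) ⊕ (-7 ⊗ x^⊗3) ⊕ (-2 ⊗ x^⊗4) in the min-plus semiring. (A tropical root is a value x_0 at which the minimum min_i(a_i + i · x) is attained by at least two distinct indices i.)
Roots: {-5, -2, -1, 7}

Each tropical root is a break point of the lower envelope of the lines y = a_i + i · x (there are 5 lines, with slopes 0, 1, ..., 4). Only the lines that attain the minimum somewhere contribute to roots; other lines are dominated. Here the surviving (envelope) indices are i = 4, i = 3, i = 2, i = 1, i = 0.
Intersections between consecutive envelope lines give the roots: for adjacent envelope indices i < j the intersection is x = (a_i − a_j) / (j − i). Reading off the sorted break points: {-5, -2, -1, 7}.
Verification: at each break x_0, at least two indices attain the minimum of min_i(a_i + i · x_0).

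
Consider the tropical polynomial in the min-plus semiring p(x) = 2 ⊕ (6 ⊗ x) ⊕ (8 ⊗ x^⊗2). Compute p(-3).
p(-3) = 2

A tropical monomial a ⊗ x^⊗i evaluates to a + i · x. Evaluating each term at x = -3:
  Term 0 contributes 2 + 0 · -3 = 2
  Term 1 contributes 6 + 1 · -3 = 3
  Term 2 contributes 8 + 2 · -3 = 2
p(-3) = ⊕ of these = min[2, 3, 2] = 2.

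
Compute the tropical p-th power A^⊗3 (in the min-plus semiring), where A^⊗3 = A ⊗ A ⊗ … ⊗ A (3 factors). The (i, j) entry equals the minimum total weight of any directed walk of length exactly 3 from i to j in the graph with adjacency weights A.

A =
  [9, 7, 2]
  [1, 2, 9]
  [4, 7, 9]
A^⊗3 =
  [10, 11, 8]
  [5, 6, 5]
  [10, 11, 10]

Each entry (A^⊗3)_ij equals the minimum over all length-3 walks i = v_0 → v_1 → … → v_3 = j of Σ_t A[v_t][v_{t+1}]. For example, for (i, j) = (0, 2) we minimise over 9 possible intermediate vertex sequences; the minimum is 8, attained along the walk 0 → 2 → 0 → 2.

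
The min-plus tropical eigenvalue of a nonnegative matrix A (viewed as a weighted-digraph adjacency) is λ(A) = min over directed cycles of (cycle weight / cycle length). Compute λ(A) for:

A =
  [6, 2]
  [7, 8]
λ(A) = 9/2

Enumerate directed cycles and compute their means (weight / length). Sample:
  cycle 0 → 0: weight = 6, length = 1, mean = 6/1 ≈ 6.000
  cycle 1 → 1: weight = 8, length = 1, mean = 8/1 ≈ 8.000
  cycle 0 → 1 → 0: weight = 9, length = 2, mean = 9/2 ≈ 4.500
  cycle 1 → 0 → 1: weight = 9, length = 2, mean = 9/2 ≈ 4.500
Minimum mean = 4.500, attained e.g. along the cycle 0 → 1 → 0 with weight 9 and length 2. So λ(A) = 9/2 = 9/2.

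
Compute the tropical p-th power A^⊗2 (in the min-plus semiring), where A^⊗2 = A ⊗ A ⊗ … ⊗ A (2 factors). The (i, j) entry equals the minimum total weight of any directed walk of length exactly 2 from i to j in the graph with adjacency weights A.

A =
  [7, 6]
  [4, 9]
A^⊗2 =
  [10, 13]
  [11, 10]

Each entry (A^⊗2)_ij equals the minimum over all length-2 walks i = v_0 → v_1 → … → v_2 = j of Σ_t A[v_t][v_{t+1}]. For example, for (i, j) = (0, 1) we minimise over 2 possible intermediate vertex sequences; the minimum is 13, attained along the walk 0 → 0 → 1.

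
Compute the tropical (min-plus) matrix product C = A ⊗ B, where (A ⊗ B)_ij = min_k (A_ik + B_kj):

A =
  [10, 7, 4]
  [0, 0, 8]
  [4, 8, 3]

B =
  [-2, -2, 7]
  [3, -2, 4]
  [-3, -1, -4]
A ⊗ B =
  [1, 3, 0]
  [-2, -2, 4]
  [0, 2, -1]

Apply the min-plus product entry-by-entry:
  C[0][0] = min over k of (A[0][0] + B[0][0] = 10 + -2 = 8, A[0][1] + B[1][0] = 7 + 3 = 10, A[0][2] + B[2][0] = 4 + -3 = 1) = 1 (attained at k = 2)
  C[0][1] = min over k of (A[0][0] + B[0][1] = 10 + -2 = 8, A[0][1] + B[1][1] = 7 + -2 = 5, A[0][2] + B[2][1] = 4 + -1 = 3) = 3 (attained at k = 2)
  C[0][2] = min over k of (A[0][0] + B[0][2] = 10 + 7 = 17, A[0][1] + B[1][2] = 7 + 4 = 11, A[0][2] + B[2][2] = 4 + -4 = 0) = 0 (attained at k = 2)
  C[1][0] = min over k of (A[1][0] + B[0][0] = 0 + -2 = -2, A[1][1] + B[1][0] = 0 + 3 = 3, A[1][2] + B[2][0] = 8 + -3 = 5) = -2 (attained at k = 0)
  C[1][1] = min over k of (A[1][0] + B[0][1] = 0 + -2 = -2, A[1][1] + B[1][1] = 0 + -2 = -2, A[1][2] + B[2][1] = 8 + -1 = 7) = -2 (attained at k = 0)
  C[1][2] = min over k of (A[1][0] + B[0][2] = 0 + 7 = 7, A[1][1] + B[1][2] = 0 + 4 = 4, A[1][2] + B[2][2] = 8 + -4 = 4) = 4 (attained at k = 1)
  C[2][0] = min over k of (A[2][0] + B[0][0] = 4 + -2 = 2, A[2][1] + B[1][0] = 8 + 3 = 11, A[2][2] + B[2][0] = 3 + -3 = 0) = 0 (attained at k = 2)
  C[2][1] = min over k of (A[2][0] + B[0][1] = 4 + -2 = 2, A[2][1] + B[1][1] = 8 + -2 = 6, A[2][2] + B[2][1] = 3 + -1 = 2) = 2 (attained at k = 0)
  C[2][2] = min over k of (A[2][0] + B[0][2] = 4 + 7 = 11, A[2][1] + B[1][2] = 8 + 4 = 12, A[2][2] + B[2][2] = 3 + -4 = -1) = -1 (attained at k = 2)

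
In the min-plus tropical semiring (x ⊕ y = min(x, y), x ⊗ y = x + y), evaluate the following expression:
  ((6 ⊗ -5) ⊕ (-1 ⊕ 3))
((6 ⊗ -5) ⊕ (-1 ⊕ 3)) = -1

Expand innermost to outermost. Recall ⊕ takes the minimum of its arguments and ⊗ takes their sum. Working out the expression ((6 ⊗ -5) ⊕ (-1 ⊕ 3)) gives -1.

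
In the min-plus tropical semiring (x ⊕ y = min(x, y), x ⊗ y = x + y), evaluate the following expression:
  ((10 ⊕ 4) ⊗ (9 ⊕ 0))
((10 ⊕ 4) ⊗ (9 ⊕ 0)) = 4

Expand innermost to outermost. Recall ⊕ takes the minimum of its arguments and ⊗ takes their sum. Working out the expression ((10 ⊕ 4) ⊗ (9 ⊕ 0)) gives 4.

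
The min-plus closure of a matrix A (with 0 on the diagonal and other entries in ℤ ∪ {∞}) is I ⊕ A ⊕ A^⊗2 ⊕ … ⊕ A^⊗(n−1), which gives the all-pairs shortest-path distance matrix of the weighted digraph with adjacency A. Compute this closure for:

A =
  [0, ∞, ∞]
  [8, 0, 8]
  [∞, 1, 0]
Closure =
  [0, ∞, ∞]
  [8, 0, 8]
  [9, 1, 0]

This is the Floyd-Warshall all-pairs shortest-path computation. For each intermediate vertex k = 0, 1, …, 2, update dist[i][j] ← min(dist[i][j], dist[i][k] + dist[k][j]). The final matrix gives, for each (i, j), the minimum total weight of any directed path from i to j (possibly empty when i = j).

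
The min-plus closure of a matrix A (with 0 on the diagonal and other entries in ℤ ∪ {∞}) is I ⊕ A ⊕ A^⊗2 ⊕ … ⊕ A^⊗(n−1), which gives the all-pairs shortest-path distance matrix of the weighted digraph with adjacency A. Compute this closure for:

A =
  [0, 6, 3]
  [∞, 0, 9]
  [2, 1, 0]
Closure =
  [0, 4, 3]
  [11, 0, 9]
  [2, 1, 0]

This is the Floyd-Warshall all-pairs shortest-path computation. For each intermediate vertex k = 0, 1, …, 2, update dist[i][j] ← min(dist[i][j], dist[i][k] + dist[k][j]). The final matrix gives, for each (i, j), the minimum total weight of any directed path from i to j (possibly empty when i = j).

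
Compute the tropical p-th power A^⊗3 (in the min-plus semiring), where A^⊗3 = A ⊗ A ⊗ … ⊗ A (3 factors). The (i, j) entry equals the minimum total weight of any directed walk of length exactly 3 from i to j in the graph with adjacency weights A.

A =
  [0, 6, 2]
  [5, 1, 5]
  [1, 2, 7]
A^⊗3 =
  [0, 4, 2]
  [5, 3, 7]
  [1, 4, 3]

Each entry (A^⊗3)_ij equals the minimum over all length-3 walks i = v_0 → v_1 → … → v_3 = j of Σ_t A[v_t][v_{t+1}]. For example, for (i, j) = (0, 2) we minimise over 9 possible intermediate vertex sequences; the minimum is 2, attained along the walk 0 → 0 → 0 → 2.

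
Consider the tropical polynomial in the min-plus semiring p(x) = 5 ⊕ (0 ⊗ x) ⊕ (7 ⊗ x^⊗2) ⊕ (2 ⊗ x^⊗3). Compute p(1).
p(1) = 1

A tropical monomial a ⊗ x^⊗i evaluates to a + i · x. Evaluating each term at x = 1:
  Term 0 contributes 5 + 0 · 1 = 5
  Term 1 contributes 0 + 1 · 1 = 1
  Term 2 contributes 7 + 2 · 1 = 9
  Term 3 contributes 2 + 3 · 1 = 5
p(1) = ⊕ of these = min[5, 1, 9, 5] = 1.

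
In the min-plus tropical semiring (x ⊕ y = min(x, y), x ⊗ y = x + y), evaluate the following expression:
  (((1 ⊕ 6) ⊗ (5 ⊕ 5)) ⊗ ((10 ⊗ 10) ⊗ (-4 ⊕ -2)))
(((1 ⊕ 6) ⊗ (5 ⊕ 5)) ⊗ ((10 ⊗ 10) ⊗ (-4 ⊕ -2))) = 22

Expand innermost to outermost. Recall ⊕ takes the minimum of its arguments and ⊗ takes their sum. Working out the expression (((1 ⊕ 6) ⊗ (5 ⊕ 5)) ⊗ ((10 ⊗ 10) ⊗ (-4 ⊕ -2))) gives 22.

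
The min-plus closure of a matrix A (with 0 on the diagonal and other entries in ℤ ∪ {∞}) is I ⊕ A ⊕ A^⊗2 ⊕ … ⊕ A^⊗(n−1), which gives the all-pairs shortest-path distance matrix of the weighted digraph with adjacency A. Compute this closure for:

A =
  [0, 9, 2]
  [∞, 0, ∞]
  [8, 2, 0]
Closure =
  [0, 4, 2]
  [∞, 0, ∞]
  [8, 2, 0]

This is the Floyd-Warshall all-pairs shortest-path computation. For each intermediate vertex k = 0, 1, …, 2, update dist[i][j] ← min(dist[i][j], dist[i][k] + dist[k][j]). The final matrix gives, for each (i, j), the minimum total weight of any directed path from i to j (possibly empty when i = j).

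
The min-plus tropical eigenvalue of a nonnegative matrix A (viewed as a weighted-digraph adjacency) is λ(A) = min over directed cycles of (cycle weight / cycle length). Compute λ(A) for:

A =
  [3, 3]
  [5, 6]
λ(A) = 3

Enumerate directed cycles and compute their means (weight / length). Sample:
  cycle 0 → 0: weight = 3, length = 1, mean = 3/1 ≈ 3.000
  cycle 1 → 1: weight = 6, length = 1, mean = 6/1 ≈ 6.000
  cycle 0 → 1 → 0: weight = 8, length = 2, mean = 8/2 ≈ 4.000
  cycle 1 → 0 → 1: weight = 8, length = 2, mean = 8/2 ≈ 4.000
Minimum mean = 3.000, attained e.g. along the cycle 0 → 0 with weight 3 and length 1. So λ(A) = 3/1 = 3.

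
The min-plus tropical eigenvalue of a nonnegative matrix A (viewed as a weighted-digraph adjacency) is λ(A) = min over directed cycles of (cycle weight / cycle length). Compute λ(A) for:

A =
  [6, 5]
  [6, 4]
λ(A) = 4

Enumerate directed cycles and compute their means (weight / length). Sample:
  cycle 0 → 0: weight = 6, length = 1, mean = 6/1 ≈ 6.000
  cycle 1 → 1: weight = 4, length = 1, mean = 4/1 ≈ 4.000
  cycle 0 → 1 → 0: weight = 11, length = 2, mean = 11/2 ≈ 5.500
  cycle 1 → 0 → 1: weight = 11, length = 2, mean = 11/2 ≈ 5.500
Minimum mean = 4.000, attained e.g. along the cycle 1 → 1 with weight 4 and length 1. So λ(A) = 4/1 = 4.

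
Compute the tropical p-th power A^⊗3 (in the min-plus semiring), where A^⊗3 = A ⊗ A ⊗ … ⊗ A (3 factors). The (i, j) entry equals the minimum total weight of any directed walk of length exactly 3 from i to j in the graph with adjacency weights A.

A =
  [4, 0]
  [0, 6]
A^⊗3 =
  [4, 0]
  [0, 4]

Each entry (A^⊗3)_ij equals the minimum over all length-3 walks i = v_0 → v_1 → … → v_3 = j of Σ_t A[v_t][v_{t+1}]. For example, for (i, j) = (0, 1) we minimise over 4 possible intermediate vertex sequences; the minimum is 0, attained along the walk 0 → 1 → 0 → 1.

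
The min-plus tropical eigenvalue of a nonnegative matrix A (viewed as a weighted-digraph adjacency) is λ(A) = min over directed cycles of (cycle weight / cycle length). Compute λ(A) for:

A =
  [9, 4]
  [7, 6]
λ(A) = 11/2

Enumerate directed cycles and compute their means (weight / length). Sample:
  cycle 0 → 0: weight = 9, length = 1, mean = 9/1 ≈ 9.000
  cycle 1 → 1: weight = 6, length = 1, mean = 6/1 ≈ 6.000
  cycle 0 → 1 → 0: weight = 11, length = 2, mean = 11/2 ≈ 5.500
  cycle 1 → 0 → 1: weight = 11, length = 2, mean = 11/2 ≈ 5.500
Minimum mean = 5.500, attained e.g. along the cycle 0 → 1 → 0 with weight 11 and length 2. So λ(A) = 11/2 = 11/2.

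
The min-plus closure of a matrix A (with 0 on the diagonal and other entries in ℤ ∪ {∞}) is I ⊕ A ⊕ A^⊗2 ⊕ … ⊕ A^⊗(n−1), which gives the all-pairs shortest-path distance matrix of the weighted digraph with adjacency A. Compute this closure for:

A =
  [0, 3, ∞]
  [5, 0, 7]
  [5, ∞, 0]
Closure =
  [0, 3, 10]
  [5, 0, 7]
  [5, 8, 0]

This is the Floyd-Warshall all-pairs shortest-path computation. For each intermediate vertex k = 0, 1, …, 2, update dist[i][j] ← min(dist[i][j], dist[i][k] + dist[k][j]). The final matrix gives, for each (i, j), the minimum total weight of any directed path from i to j (possibly empty when i = j).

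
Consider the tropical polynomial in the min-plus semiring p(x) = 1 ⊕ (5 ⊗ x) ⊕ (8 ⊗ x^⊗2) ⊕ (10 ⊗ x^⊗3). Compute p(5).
p(5) = 1

A tropical monomial a ⊗ x^⊗i evaluates to a + i · x. Evaluating each term at x = 5:
  Term 0 contributes 1 + 0 · 5 = 1
  Term 1 contributes 5 + 1 · 5 = 10
  Term 2 contributes 8 + 2 · 5 = 18
  Term 3 contributes 10 + 3 · 5 = 25
p(5) = ⊕ of these = min[1, 10, 18, 25] = 1.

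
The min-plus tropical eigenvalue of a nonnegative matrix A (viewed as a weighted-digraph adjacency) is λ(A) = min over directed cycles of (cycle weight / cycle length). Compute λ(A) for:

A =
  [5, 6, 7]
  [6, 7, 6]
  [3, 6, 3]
λ(A) = 3

Enumerate directed cycles and compute their means (weight / length). Sample:
  cycle 0 → 0: weight = 5, length = 1, mean = 5/1 ≈ 5.000
  cycle 1 → 1: weight = 7, length = 1, mean = 7/1 ≈ 7.000
  cycle 2 → 2: weight = 3, length = 1, mean = 3/1 ≈ 3.000
  cycle 0 → 1 → 0: weight = 12, length = 2, mean = 12/2 ≈ 6.000
  cycle 0 → 2 → 0: weight = 10, length = 2, mean = 10/2 ≈ 5.000
  cycle 1 → 0 → 1: weight = 12, length = 2, mean = 12/2 ≈ 6.000
Minimum mean = 3.000, attained e.g. along the cycle 2 → 2 with weight 3 and length 1. So λ(A) = 3/1 = 3.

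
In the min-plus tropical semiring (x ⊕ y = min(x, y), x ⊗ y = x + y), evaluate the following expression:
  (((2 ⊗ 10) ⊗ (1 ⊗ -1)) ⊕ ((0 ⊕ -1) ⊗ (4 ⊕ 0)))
(((2 ⊗ 10) ⊗ (1 ⊗ -1)) ⊕ ((0 ⊕ -1) ⊗ (4 ⊕ 0))) = -1

Expand innermost to outermost. Recall ⊕ takes the minimum of its arguments and ⊗ takes their sum. Working out the expression (((2 ⊗ 10) ⊗ (1 ⊗ -1)) ⊕ ((0 ⊕ -1) ⊗ (4 ⊕ 0))) gives -1.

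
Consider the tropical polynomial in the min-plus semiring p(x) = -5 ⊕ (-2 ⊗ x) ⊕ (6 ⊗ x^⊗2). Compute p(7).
p(7) = -5

A tropical monomial a ⊗ x^⊗i evaluates to a + i · x. Evaluating each term at x = 7:
  Term 0 contributes -5 + 0 · 7 = -5
  Term 1 contributes -2 + 1 · 7 = 5
  Term 2 contributes 6 + 2 · 7 = 20
p(7) = ⊕ of these = min[-5, 5, 20] = -5.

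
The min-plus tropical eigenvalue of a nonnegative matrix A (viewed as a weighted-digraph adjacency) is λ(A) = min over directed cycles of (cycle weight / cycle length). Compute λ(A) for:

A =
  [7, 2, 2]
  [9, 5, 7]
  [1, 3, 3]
λ(A) = 3/2

Enumerate directed cycles and compute their means (weight / length). Sample:
  cycle 0 → 0: weight = 7, length = 1, mean = 7/1 ≈ 7.000
  cycle 1 → 1: weight = 5, length = 1, mean = 5/1 ≈ 5.000
  cycle 2 → 2: weight = 3, length = 1, mean = 3/1 ≈ 3.000
  cycle 0 → 1 → 0: weight = 11, length = 2, mean = 11/2 ≈ 5.500
  cycle 0 → 2 → 0: weight = 3, length = 2, mean = 3/2 ≈ 1.500
  cycle 1 → 0 → 1: weight = 11, length = 2, mean = 11/2 ≈ 5.500
Minimum mean = 1.500, attained e.g. along the cycle 0 → 2 → 0 with weight 3 and length 2. So λ(A) = 3/2 = 3/2.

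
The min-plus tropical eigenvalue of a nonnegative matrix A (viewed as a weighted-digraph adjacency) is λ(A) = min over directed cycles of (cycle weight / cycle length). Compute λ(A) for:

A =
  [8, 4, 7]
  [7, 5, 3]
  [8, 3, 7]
λ(A) = 3

Enumerate directed cycles and compute their means (weight / length). Sample:
  cycle 0 → 0: weight = 8, length = 1, mean = 8/1 ≈ 8.000
  cycle 1 → 1: weight = 5, length = 1, mean = 5/1 ≈ 5.000
  cycle 2 → 2: weight = 7, length = 1, mean = 7/1 ≈ 7.000
  cycle 0 → 1 → 0: weight = 11, length = 2, mean = 11/2 ≈ 5.500
  cycle 0 → 2 → 0: weight = 15, length = 2, mean = 15/2 ≈ 7.500
  cycle 1 → 0 → 1: weight = 11, length = 2, mean = 11/2 ≈ 5.500
Minimum mean = 3.000, attained e.g. along the cycle 1 → 2 → 1 with weight 6 and length 2. So λ(A) = 6/2 = 3.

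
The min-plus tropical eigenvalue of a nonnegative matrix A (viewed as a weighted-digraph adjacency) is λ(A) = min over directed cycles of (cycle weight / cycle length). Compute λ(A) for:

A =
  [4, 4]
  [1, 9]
λ(A) = 5/2

Enumerate directed cycles and compute their means (weight / length). Sample:
  cycle 0 → 0: weight = 4, length = 1, mean = 4/1 ≈ 4.000
  cycle 1 → 1: weight = 9, length = 1, mean = 9/1 ≈ 9.000
  cycle 0 → 1 → 0: weight = 5, length = 2, mean = 5/2 ≈ 2.500
  cycle 1 → 0 → 1: weight = 5, length = 2, mean = 5/2 ≈ 2.500
Minimum mean = 2.500, attained e.g. along the cycle 0 → 1 → 0 with weight 5 and length 2. So λ(A) = 5/2 = 5/2.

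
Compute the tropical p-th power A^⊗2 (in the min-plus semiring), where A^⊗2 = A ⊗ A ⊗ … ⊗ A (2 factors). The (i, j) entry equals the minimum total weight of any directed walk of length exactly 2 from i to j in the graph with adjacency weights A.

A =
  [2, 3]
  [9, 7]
A^⊗2 =
  [4, 5]
  [11, 12]

Each entry (A^⊗2)_ij equals the minimum over all length-2 walks i = v_0 → v_1 → … → v_2 = j of Σ_t A[v_t][v_{t+1}]. For example, for (i, j) = (0, 1) we minimise over 2 possible intermediate vertex sequences; the minimum is 5, attained along the walk 0 → 0 → 1.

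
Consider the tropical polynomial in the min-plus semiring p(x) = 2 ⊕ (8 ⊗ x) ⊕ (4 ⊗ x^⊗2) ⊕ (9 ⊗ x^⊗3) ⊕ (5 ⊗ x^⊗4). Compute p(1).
p(1) = 2

A tropical monomial a ⊗ x^⊗i evaluates to a + i · x. Evaluating each term at x = 1:
  Term 0 contributes 2 + 0 · 1 = 2
  Term 1 contributes 8 + 1 · 1 = 9
  Term 2 contributes 4 + 2 · 1 = 6
  Term 3 contributes 9 + 3 · 1 = 12
  Term 4 contributes 5 + 4 · 1 = 9
p(1) = ⊕ of these = min[2, 9, 6, 12, 9] = 2.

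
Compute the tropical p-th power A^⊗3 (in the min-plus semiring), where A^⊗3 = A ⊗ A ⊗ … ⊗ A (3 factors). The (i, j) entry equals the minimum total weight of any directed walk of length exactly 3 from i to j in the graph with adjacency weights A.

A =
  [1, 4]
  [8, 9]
A^⊗3 =
  [3, 6]
  [10, 13]

Each entry (A^⊗3)_ij equals the minimum over all length-3 walks i = v_0 → v_1 → … → v_3 = j of Σ_t A[v_t][v_{t+1}]. For example, for (i, j) = (0, 1) we minimise over 4 possible intermediate vertex sequences; the minimum is 6, attained along the walk 0 → 0 → 0 → 1.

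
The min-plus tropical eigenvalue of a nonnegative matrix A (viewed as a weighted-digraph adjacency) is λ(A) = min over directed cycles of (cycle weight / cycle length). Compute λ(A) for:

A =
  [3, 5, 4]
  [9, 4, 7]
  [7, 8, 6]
λ(A) = 3

Enumerate directed cycles and compute their means (weight / length). Sample:
  cycle 0 → 0: weight = 3, length = 1, mean = 3/1 ≈ 3.000
  cycle 1 → 1: weight = 4, length = 1, mean = 4/1 ≈ 4.000
  cycle 2 → 2: weight = 6, length = 1, mean = 6/1 ≈ 6.000
  cycle 0 → 1 → 0: weight = 14, length = 2, mean = 14/2 ≈ 7.000
  cycle 0 → 2 → 0: weight = 11, length = 2, mean = 11/2 ≈ 5.500
  cycle 1 → 0 → 1: weight = 14, length = 2, mean = 14/2 ≈ 7.000
Minimum mean = 3.000, attained e.g. along the cycle 0 → 0 with weight 3 and length 1. So λ(A) = 3/1 = 3.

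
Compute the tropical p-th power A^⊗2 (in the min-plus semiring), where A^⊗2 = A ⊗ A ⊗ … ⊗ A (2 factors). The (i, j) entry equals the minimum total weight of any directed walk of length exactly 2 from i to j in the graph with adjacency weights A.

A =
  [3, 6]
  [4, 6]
A^⊗2 =
  [6, 9]
  [7, 10]

Each entry (A^⊗2)_ij equals the minimum over all length-2 walks i = v_0 → v_1 → … → v_2 = j of Σ_t A[v_t][v_{t+1}]. For example, for (i, j) = (0, 1) we minimise over 2 possible intermediate vertex sequences; the minimum is 9, attained along the walk 0 → 0 → 1.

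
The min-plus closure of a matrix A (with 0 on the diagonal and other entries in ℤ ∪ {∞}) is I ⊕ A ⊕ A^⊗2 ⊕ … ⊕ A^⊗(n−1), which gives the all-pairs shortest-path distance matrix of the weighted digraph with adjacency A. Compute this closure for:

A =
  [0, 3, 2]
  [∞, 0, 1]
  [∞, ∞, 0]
Closure =
  [0, 3, 2]
  [∞, 0, 1]
  [∞, ∞, 0]

This is the Floyd-Warshall all-pairs shortest-path computation. For each intermediate vertex k = 0, 1, …, 2, update dist[i][j] ← min(dist[i][j], dist[i][k] + dist[k][j]). The final matrix gives, for each (i, j), the minimum total weight of any directed path from i to j (possibly empty when i = j).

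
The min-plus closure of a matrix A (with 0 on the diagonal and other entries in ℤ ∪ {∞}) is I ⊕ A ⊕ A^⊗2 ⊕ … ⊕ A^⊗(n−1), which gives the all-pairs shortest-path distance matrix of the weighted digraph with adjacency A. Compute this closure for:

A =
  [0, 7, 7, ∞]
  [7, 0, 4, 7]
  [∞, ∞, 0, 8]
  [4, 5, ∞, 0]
Closure =
  [0, 7, 7, 14]
  [7, 0, 4, 7]
  [12, 13, 0, 8]
  [4, 5, 9, 0]

This is the Floyd-Warshall all-pairs shortest-path computation. For each intermediate vertex k = 0, 1, …, 3, update dist[i][j] ← min(dist[i][j], dist[i][k] + dist[k][j]). The final matrix gives, for each (i, j), the minimum total weight of any directed path from i to j (possibly empty when i = j).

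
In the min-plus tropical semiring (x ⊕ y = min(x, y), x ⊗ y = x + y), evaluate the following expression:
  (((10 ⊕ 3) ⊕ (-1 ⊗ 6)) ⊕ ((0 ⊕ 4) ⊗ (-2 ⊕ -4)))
(((10 ⊕ 3) ⊕ (-1 ⊗ 6)) ⊕ ((0 ⊕ 4) ⊗ (-2 ⊕ -4))) = -4

Expand innermost to outermost. Recall ⊕ takes the minimum of its arguments and ⊗ takes their sum. Working out the expression (((10 ⊕ 3) ⊕ (-1 ⊗ 6)) ⊕ ((0 ⊕ 4) ⊗ (-2 ⊕ -4))) gives -4.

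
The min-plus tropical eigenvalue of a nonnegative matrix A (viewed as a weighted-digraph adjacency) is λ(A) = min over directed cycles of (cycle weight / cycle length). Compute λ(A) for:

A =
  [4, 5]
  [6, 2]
λ(A) = 2

Enumerate directed cycles and compute their means (weight / length). Sample:
  cycle 0 → 0: weight = 4, length = 1, mean = 4/1 ≈ 4.000
  cycle 1 → 1: weight = 2, length = 1, mean = 2/1 ≈ 2.000
  cycle 0 → 1 → 0: weight = 11, length = 2, mean = 11/2 ≈ 5.500
  cycle 1 → 0 → 1: weight = 11, length = 2, mean = 11/2 ≈ 5.500
Minimum mean = 2.000, attained e.g. along the cycle 1 → 1 with weight 2 and length 1. So λ(A) = 2/1 = 2.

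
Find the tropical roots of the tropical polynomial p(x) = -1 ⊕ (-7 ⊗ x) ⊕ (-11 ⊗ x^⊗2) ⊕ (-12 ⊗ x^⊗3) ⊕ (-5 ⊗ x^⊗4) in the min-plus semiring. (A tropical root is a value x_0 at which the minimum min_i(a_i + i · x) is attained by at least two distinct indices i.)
Roots: {-7, 1, 4, 6}

Each tropical root is a break point of the lower envelope of the lines y = a_i + i · x (there are 5 lines, with slopes 0, 1, ..., 4). Only the lines that attain the minimum somewhere contribute to roots; other lines are dominated. Here the surviving (envelope) indices are i = 4, i = 3, i = 2, i = 1, i = 0.
Intersections between consecutive envelope lines give the roots: for adjacent envelope indices i < j the intersection is x = (a_i − a_j) / (j − i). Reading off the sorted break points: {-7, 1, 4, 6}.
Verification: at each break x_0, at least two indices attain the minimum of min_i(a_i + i · x_0).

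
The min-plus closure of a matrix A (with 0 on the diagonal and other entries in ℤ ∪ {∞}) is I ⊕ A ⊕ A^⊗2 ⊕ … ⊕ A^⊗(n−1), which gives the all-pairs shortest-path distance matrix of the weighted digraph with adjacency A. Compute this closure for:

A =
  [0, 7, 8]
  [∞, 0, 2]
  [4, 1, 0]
Closure =
  [0, 7, 8]
  [6, 0, 2]
  [4, 1, 0]

This is the Floyd-Warshall all-pairs shortest-path computation. For each intermediate vertex k = 0, 1, …, 2, update dist[i][j] ← min(dist[i][j], dist[i][k] + dist[k][j]). The final matrix gives, for each (i, j), the minimum total weight of any directed path from i to j (possibly empty when i = j).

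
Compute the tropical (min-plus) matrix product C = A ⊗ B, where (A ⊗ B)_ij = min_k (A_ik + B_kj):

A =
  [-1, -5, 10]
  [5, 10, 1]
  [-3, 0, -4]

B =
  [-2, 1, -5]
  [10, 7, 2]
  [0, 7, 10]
A ⊗ B =
  [-3, 0, -6]
  [1, 6, 0]
  [-5, -2, -8]

Apply the min-plus product entry-by-entry:
  C[0][0] = min over k of (A[0][0] + B[0][0] = -1 + -2 = -3, A[0][1] + B[1][0] = -5 + 10 = 5, A[0][2] + B[2][0] = 10 + 0 = 10) = -3 (attained at k = 0)
  C[0][1] = min over k of (A[0][0] + B[0][1] = -1 + 1 = 0, A[0][1] + B[1][1] = -5 + 7 = 2, A[0][2] + B[2][1] = 10 + 7 = 17) = 0 (attained at k = 0)
  C[0][2] = min over k of (A[0][0] + B[0][2] = -1 + -5 = -6, A[0][1] + B[1][2] = -5 + 2 = -3, A[0][2] + B[2][2] = 10 + 10 = 20) = -6 (attained at k = 0)
  C[1][0] = min over k of (A[1][0] + B[0][0] = 5 + -2 = 3, A[1][1] + B[1][0] = 10 + 10 = 20, A[1][2] + B[2][0] = 1 + 0 = 1) = 1 (attained at k = 2)
  C[1][1] = min over k of (A[1][0] + B[0][1] = 5 + 1 = 6, A[1][1] + B[1][1] = 10 + 7 = 17, A[1][2] + B[2][1] = 1 + 7 = 8) = 6 (attained at k = 0)
  C[1][2] = min over k of (A[1][0] + B[0][2] = 5 + -5 = 0, A[1][1] + B[1][2] = 10 + 2 = 12, A[1][2] + B[2][2] = 1 + 10 = 11) = 0 (attained at k = 0)
  C[2][0] = min over k of (A[2][0] + B[0][0] = -3 + -2 = -5, A[2][1] + B[1][0] = 0 + 10 = 10, A[2][2] + B[2][0] = -4 + 0 = -4) = -5 (attained at k = 0)
  C[2][1] = min over k of (A[2][0] + B[0][1] = -3 + 1 = -2, A[2][1] + B[1][1] = 0 + 7 = 7, A[2][2] + B[2][1] = -4 + 7 = 3) = -2 (attained at k = 0)
  C[2][2] = min over k of (A[2][0] + B[0][2] = -3 + -5 = -8, A[2][1] + B[1][2] = 0 + 2 = 2, A[2][2] + B[2][2] = -4 + 10 = 6) = -8 (attained at k = 0)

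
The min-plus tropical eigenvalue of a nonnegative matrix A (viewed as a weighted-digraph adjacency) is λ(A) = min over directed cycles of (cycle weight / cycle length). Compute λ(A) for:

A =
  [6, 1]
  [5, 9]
λ(A) = 3

Enumerate directed cycles and compute their means (weight / length). Sample:
  cycle 0 → 0: weight = 6, length = 1, mean = 6/1 ≈ 6.000
  cycle 1 → 1: weight = 9, length = 1, mean = 9/1 ≈ 9.000
  cycle 0 → 1 → 0: weight = 6, length = 2, mean = 6/2 ≈ 3.000
  cycle 1 → 0 → 1: weight = 6, length = 2, mean = 6/2 ≈ 3.000
Minimum mean = 3.000, attained e.g. along the cycle 0 → 1 → 0 with weight 6 and length 2. So λ(A) = 6/2 = 3.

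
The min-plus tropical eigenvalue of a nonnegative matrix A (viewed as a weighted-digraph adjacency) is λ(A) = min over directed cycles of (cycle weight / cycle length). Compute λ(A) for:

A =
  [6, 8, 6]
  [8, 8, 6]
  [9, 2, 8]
λ(A) = 4

Enumerate directed cycles and compute their means (weight / length). Sample:
  cycle 0 → 0: weight = 6, length = 1, mean = 6/1 ≈ 6.000
  cycle 1 → 1: weight = 8, length = 1, mean = 8/1 ≈ 8.000
  cycle 2 → 2: weight = 8, length = 1, mean = 8/1 ≈ 8.000
  cycle 0 → 1 → 0: weight = 16, length = 2, mean = 16/2 ≈ 8.000
  cycle 0 → 2 → 0: weight = 15, length = 2, mean = 15/2 ≈ 7.500
  cycle 1 → 0 → 1: weight = 16, length = 2, mean = 16/2 ≈ 8.000
Minimum mean = 4.000, attained e.g. along the cycle 1 → 2 → 1 with weight 8 and length 2. So λ(A) = 8/2 = 4.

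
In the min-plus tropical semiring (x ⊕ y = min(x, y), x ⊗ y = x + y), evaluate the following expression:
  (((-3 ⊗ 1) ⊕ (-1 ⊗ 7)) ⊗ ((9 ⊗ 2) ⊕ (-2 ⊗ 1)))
(((-3 ⊗ 1) ⊕ (-1 ⊗ 7)) ⊗ ((9 ⊗ 2) ⊕ (-2 ⊗ 1))) = -3

Expand innermost to outermost. Recall ⊕ takes the minimum of its arguments and ⊗ takes their sum. Working out the expression (((-3 ⊗ 1) ⊕ (-1 ⊗ 7)) ⊗ ((9 ⊗ 2) ⊕ (-2 ⊗ 1))) gives -3.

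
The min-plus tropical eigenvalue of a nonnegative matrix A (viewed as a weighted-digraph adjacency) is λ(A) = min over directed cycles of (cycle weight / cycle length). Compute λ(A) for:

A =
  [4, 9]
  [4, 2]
λ(A) = 2

Enumerate directed cycles and compute their means (weight / length). Sample:
  cycle 0 → 0: weight = 4, length = 1, mean = 4/1 ≈ 4.000
  cycle 1 → 1: weight = 2, length = 1, mean = 2/1 ≈ 2.000
  cycle 0 → 1 → 0: weight = 13, length = 2, mean = 13/2 ≈ 6.500
  cycle 1 → 0 → 1: weight = 13, length = 2, mean = 13/2 ≈ 6.500
Minimum mean = 2.000, attained e.g. along the cycle 1 → 1 with weight 2 and length 1. So λ(A) = 2/1 = 2.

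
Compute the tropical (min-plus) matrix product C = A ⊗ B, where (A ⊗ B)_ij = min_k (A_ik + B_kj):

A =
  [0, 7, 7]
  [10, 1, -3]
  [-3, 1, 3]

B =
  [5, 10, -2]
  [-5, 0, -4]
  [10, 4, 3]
A ⊗ B =
  [2, 7, -2]
  [-4, 1, -3]
  [-4, 1, -5]

Apply the min-plus product entry-by-entry:
  C[0][0] = min over k of (A[0][0] + B[0][0] = 0 + 5 = 5, A[0][1] + B[1][0] = 7 + -5 = 2, A[0][2] + B[2][0] = 7 + 10 = 17) = 2 (attained at k = 1)
  C[0][1] = min over k of (A[0][0] + B[0][1] = 0 + 10 = 10, A[0][1] + B[1][1] = 7 + 0 = 7, A[0][2] + B[2][1] = 7 + 4 = 11) = 7 (attained at k = 1)
  C[0][2] = min over k of (A[0][0] + B[0][2] = 0 + -2 = -2, A[0][1] + B[1][2] = 7 + -4 = 3, A[0][2] + B[2][2] = 7 + 3 = 10) = -2 (attained at k = 0)
  C[1][0] = min over k of (A[1][0] + B[0][0] = 10 + 5 = 15, A[1][1] + B[1][0] = 1 + -5 = -4, A[1][2] + B[2][0] = -3 + 10 = 7) = -4 (attained at k = 1)
  C[1][1] = min over k of (A[1][0] + B[0][1] = 10 + 10 = 20, A[1][1] + B[1][1] = 1 + 0 = 1, A[1][2] + B[2][1] = -3 + 4 = 1) = 1 (attained at k = 1)
  C[1][2] = min over k of (A[1][0] + B[0][2] = 10 + -2 = 8, A[1][1] + B[1][2] = 1 + -4 = -3, A[1][2] + B[2][2] = -3 + 3 = 0) = -3 (attained at k = 1)
  C[2][0] = min over k of (A[2][0] + B[0][0] = -3 + 5 = 2, A[2][1] + B[1][0] = 1 + -5 = -4, A[2][2] + B[2][0] = 3 + 10 = 13) = -4 (attained at k = 1)
  C[2][1] = min over k of (A[2][0] + B[0][1] = -3 + 10 = 7, A[2][1] + B[1][1] = 1 + 0 = 1, A[2][2] + B[2][1] = 3 + 4 = 7) = 1 (attained at k = 1)
  C[2][2] = min over k of (A[2][0] + B[0][2] = -3 + -2 = -5, A[2][1] + B[1][2] = 1 + -4 = -3, A[2][2] + B[2][2] = 3 + 3 = 6) = -5 (attained at k = 0)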